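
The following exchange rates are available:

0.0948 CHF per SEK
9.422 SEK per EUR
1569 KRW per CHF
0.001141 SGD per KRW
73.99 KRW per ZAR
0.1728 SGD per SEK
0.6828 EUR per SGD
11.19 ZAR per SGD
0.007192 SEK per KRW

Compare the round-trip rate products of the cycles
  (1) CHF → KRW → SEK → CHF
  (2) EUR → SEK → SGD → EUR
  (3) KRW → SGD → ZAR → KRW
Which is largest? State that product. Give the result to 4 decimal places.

1.1117

(1) 1569 × 0.007192 × 0.0948 = 1.06975
(2) 9.422 × 0.1728 × 0.6828 = 1.11168
(3) 0.001141 × 11.19 × 73.99 = 0.94469
Highest is cycle (2) at 1.1117 (>1, arbitrage).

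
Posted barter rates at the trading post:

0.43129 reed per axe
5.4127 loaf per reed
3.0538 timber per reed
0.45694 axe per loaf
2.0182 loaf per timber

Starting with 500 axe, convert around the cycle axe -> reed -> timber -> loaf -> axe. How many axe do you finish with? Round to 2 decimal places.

500 axe × 0.43129 = 215.645 reed
215.645 reed × 3.0538 = 658.536701 timber
658.536701 timber × 2.0182 = 1329.0587699582 loaf
1329.0587699582 loaf × 0.45694 = 607.300114344699908 axe

607.30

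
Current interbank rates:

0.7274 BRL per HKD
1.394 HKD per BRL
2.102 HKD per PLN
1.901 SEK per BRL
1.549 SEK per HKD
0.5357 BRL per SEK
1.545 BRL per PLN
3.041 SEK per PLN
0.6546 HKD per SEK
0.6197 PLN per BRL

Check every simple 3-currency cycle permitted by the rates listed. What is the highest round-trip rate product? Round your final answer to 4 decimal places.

1.1567

HKD→SEK→BRL→HKD: 1.549 × 0.5357 × 1.394 = 1.15674
SEK→BRL→PLN→SEK: 0.5357 × 0.6197 × 3.041 = 1.00953
HKD→BRL→PLN→HKD: 0.7274 × 0.6197 × 2.102 = 0.94752
HKD→BRL→SEK→HKD: 0.7274 × 1.901 × 0.6546 = 0.90517
Maximum is HKD→SEK→BRL→HKD at 1.1567; arbitrage exists.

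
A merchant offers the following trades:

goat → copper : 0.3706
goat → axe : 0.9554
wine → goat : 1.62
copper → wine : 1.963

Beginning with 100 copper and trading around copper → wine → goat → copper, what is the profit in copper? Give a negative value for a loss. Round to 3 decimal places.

17.853

100 copper × 1.963 = 196.3 wine
196.3 wine × 1.62 = 318.006 goat
318.006 goat × 0.3706 = 117.8530236 copper
Net change: 117.8530236 − 100 = 17.8530236 copper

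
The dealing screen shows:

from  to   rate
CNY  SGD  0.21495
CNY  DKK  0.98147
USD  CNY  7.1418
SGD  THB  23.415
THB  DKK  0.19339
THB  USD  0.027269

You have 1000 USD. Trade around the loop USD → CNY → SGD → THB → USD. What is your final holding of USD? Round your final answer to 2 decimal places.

980.19

1000 USD × 7.1418 = 7141.8 CNY
7141.8 CNY × 0.21495 = 1535.12991 SGD
1535.12991 SGD × 23.415 = 35945.06684265 THB
35945.06684265 THB × 0.027269 = 980.18602773222285 USD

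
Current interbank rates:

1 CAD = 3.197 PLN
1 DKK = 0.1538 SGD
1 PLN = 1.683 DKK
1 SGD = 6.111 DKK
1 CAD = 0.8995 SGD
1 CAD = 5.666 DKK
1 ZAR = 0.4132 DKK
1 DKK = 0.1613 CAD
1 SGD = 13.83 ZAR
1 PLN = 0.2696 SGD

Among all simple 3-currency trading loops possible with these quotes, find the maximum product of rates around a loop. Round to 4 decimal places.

0.8866

DKK→CAD→SGD→DKK: 0.1613 × 0.8995 × 6.111 = 0.88664
DKK→SGD→ZAR→DKK: 0.1538 × 13.83 × 0.4132 = 0.87890
DKK→CAD→PLN→DKK: 0.1613 × 3.197 × 1.683 = 0.86788
Maximum is DKK→CAD→SGD→DKK at 0.8866; no arbitrage — every cycle loses value.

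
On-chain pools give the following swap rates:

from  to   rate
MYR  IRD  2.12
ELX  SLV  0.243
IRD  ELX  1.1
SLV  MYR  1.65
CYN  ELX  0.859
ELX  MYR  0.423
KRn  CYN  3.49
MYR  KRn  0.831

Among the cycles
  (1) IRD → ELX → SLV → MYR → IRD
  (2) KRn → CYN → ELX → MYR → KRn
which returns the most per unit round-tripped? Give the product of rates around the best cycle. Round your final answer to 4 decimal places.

(1) 1.1 × 0.243 × 1.65 × 2.12 = 0.93502
(2) 3.49 × 0.859 × 0.423 × 0.831 = 1.05380
Highest is cycle (2) at 1.0538 (>1, arbitrage).

1.0538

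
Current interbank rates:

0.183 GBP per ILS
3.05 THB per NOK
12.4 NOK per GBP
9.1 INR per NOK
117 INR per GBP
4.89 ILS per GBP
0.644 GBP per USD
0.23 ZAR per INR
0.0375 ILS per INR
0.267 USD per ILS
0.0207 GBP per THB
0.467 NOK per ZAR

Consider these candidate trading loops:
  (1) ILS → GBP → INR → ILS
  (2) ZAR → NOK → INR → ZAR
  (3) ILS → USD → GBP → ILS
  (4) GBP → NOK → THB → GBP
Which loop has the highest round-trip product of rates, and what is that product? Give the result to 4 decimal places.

(1) 0.183 × 117 × 0.0375 = 0.80291
(2) 0.467 × 9.1 × 0.23 = 0.97743
(3) 0.267 × 0.644 × 4.89 = 0.84083
(4) 12.4 × 3.05 × 0.0207 = 0.78287
Highest is cycle (2) at 0.9774 (≤1, no arbitrage).

0.9774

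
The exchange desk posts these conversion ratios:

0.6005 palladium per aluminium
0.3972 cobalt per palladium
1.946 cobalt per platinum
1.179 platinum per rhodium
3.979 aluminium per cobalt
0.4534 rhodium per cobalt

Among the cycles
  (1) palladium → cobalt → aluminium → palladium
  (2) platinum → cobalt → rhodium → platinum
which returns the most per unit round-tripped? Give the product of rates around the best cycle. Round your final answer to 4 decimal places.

1.0403

(1) 0.3972 × 3.979 × 0.6005 = 0.94907
(2) 1.946 × 0.4534 × 1.179 = 1.04025
Highest is cycle (2) at 1.0403 (>1, arbitrage).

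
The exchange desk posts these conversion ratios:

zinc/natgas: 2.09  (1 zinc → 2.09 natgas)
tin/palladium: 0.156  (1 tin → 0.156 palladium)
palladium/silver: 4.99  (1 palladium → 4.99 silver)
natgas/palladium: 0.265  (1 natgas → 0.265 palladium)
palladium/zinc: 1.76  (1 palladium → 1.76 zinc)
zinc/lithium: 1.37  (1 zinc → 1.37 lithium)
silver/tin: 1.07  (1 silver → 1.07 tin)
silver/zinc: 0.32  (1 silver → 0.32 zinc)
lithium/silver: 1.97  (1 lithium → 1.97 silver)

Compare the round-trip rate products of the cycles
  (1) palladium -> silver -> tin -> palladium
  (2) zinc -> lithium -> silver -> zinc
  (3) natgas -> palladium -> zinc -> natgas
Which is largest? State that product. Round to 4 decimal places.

0.9748

(1) 4.99 × 1.07 × 0.156 = 0.83293
(2) 1.37 × 1.97 × 0.32 = 0.86365
(3) 0.265 × 1.76 × 2.09 = 0.97478
Highest is cycle (3) at 0.9748 (≤1, no arbitrage).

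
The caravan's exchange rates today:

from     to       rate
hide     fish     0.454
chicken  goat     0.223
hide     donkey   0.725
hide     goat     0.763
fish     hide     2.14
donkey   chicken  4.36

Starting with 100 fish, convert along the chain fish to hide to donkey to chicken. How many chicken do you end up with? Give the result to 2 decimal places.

676.45

100 fish × 2.14 = 214 hide
214 hide × 0.725 = 155.15 donkey
155.15 donkey × 4.36 = 676.454 chicken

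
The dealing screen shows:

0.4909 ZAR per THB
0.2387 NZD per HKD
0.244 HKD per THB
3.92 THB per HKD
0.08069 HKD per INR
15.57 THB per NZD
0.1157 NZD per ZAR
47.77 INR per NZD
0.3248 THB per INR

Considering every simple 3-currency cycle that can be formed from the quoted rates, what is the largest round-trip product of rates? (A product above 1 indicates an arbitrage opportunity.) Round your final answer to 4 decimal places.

0.9201

NZD→INR→HKD→NZD: 47.77 × 0.08069 × 0.2387 = 0.92008
THB→HKD→NZD→THB: 0.244 × 0.2387 × 15.57 = 0.90684
THB→ZAR→NZD→THB: 0.4909 × 0.1157 × 15.57 = 0.88433
Maximum is NZD→INR→HKD→NZD at 0.9201; no arbitrage — every cycle loses value.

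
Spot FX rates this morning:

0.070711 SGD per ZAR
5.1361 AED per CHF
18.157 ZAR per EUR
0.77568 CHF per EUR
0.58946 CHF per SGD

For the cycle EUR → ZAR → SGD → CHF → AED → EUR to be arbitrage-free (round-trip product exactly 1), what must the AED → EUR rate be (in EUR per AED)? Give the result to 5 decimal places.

Known legs of the cycle: 18.157 × 0.070711 × 0.58946 × 5.1361 = 3.887038867886386262
For no arbitrage the full-cycle product must be 1, so the missing rate is 1 / 3.887038867886386262 ≈ 0.2572652.

0.25727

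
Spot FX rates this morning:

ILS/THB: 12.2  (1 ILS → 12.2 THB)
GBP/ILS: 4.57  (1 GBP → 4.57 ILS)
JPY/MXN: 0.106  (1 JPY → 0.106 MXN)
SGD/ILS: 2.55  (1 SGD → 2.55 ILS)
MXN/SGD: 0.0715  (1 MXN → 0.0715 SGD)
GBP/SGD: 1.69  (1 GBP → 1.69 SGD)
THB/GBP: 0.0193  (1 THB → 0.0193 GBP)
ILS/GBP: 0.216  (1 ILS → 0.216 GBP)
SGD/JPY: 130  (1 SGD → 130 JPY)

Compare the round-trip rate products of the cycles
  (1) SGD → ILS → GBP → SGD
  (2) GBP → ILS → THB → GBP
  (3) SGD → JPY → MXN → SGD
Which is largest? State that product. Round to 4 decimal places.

(1) 2.55 × 0.216 × 1.69 = 0.93085
(2) 4.57 × 12.2 × 0.0193 = 1.07605
(3) 130 × 0.106 × 0.0715 = 0.98527
Highest is cycle (2) at 1.0761 (>1, arbitrage).

1.0761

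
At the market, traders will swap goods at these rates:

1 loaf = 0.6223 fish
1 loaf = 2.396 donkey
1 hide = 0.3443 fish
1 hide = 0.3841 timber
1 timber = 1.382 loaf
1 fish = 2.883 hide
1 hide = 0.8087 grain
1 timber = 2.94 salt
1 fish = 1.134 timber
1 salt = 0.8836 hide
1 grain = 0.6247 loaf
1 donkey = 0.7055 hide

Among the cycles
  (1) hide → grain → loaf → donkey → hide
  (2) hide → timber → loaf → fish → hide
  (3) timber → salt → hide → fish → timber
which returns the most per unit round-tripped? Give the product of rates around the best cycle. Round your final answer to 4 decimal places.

1.0143

(1) 0.8087 × 0.6247 × 2.396 × 0.7055 = 0.85397
(2) 0.3841 × 1.382 × 0.6223 × 2.883 = 0.95235
(3) 2.94 × 0.8836 × 0.3443 × 1.134 = 1.01427
Highest is cycle (3) at 1.0143 (>1, arbitrage).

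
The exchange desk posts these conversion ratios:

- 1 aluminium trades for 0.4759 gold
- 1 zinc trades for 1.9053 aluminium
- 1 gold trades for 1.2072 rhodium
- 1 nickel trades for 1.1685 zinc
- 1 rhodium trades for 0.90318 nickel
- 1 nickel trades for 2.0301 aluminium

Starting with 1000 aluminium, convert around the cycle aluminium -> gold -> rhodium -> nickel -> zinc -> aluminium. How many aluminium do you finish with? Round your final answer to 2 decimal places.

1000 aluminium × 0.4759 = 475.9 gold
475.9 gold × 1.2072 = 574.50648 rhodium
574.50648 rhodium × 0.90318 = 518.8827626064 nickel
518.8827626064 nickel × 1.1685 = 606.3145081055784 zinc
606.3145081055784 zinc × 1.9053 = 1155.21103229355852552 aluminium

1155.21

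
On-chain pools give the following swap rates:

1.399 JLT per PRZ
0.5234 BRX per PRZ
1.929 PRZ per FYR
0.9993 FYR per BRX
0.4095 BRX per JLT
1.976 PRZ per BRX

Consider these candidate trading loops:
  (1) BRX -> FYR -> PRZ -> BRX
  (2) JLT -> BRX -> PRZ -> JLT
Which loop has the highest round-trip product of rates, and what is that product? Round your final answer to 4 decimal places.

1.1320

(1) 0.9993 × 1.929 × 0.5234 = 1.00893
(2) 0.4095 × 1.976 × 1.399 = 1.13203
Highest is cycle (2) at 1.1320 (>1, arbitrage).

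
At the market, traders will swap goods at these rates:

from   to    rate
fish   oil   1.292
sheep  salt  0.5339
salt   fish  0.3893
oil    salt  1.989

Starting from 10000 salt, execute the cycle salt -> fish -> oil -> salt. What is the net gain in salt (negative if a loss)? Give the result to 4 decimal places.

4.1847

10000 salt × 0.3893 = 3893 fish
3893 fish × 1.292 = 5029.756 oil
5029.756 oil × 1.989 = 10004.184684 salt
Net change: 10004.184684 − 10000 = 4.184684 salt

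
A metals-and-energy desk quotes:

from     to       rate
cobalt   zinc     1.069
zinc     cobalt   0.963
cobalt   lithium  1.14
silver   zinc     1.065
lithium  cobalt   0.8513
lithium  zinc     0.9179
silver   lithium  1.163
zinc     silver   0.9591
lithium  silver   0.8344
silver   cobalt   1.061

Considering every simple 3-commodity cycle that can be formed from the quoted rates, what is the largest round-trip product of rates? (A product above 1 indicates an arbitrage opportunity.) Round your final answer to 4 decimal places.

zinc→silver→cobalt→zinc: 0.9591 × 1.061 × 1.069 = 1.08782
zinc→silver→lithium→zinc: 0.9591 × 1.163 × 0.9179 = 1.02386
lithium→silver→cobalt→lithium: 0.8344 × 1.061 × 1.14 = 1.00924
zinc→cobalt→lithium→zinc: 0.963 × 1.14 × 0.9179 = 1.00769
Maximum is zinc→silver→cobalt→zinc at 1.0878; arbitrage exists.

1.0878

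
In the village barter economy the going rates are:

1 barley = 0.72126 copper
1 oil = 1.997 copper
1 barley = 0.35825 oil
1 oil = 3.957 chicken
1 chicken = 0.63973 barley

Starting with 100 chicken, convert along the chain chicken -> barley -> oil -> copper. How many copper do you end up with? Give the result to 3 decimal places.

45.768

100 chicken × 0.63973 = 63.973 barley
63.973 barley × 0.35825 = 22.91832725 oil
22.91832725 oil × 1.997 = 45.76789951825 copper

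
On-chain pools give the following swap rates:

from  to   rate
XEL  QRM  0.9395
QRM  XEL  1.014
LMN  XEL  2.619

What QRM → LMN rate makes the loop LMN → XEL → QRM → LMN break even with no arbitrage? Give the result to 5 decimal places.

0.40641

Known legs of the cycle: 2.619 × 0.9395 = 2.4605505
For no arbitrage the full-cycle product must be 1, so the missing rate is 1 / 2.4605505 ≈ 0.4064131.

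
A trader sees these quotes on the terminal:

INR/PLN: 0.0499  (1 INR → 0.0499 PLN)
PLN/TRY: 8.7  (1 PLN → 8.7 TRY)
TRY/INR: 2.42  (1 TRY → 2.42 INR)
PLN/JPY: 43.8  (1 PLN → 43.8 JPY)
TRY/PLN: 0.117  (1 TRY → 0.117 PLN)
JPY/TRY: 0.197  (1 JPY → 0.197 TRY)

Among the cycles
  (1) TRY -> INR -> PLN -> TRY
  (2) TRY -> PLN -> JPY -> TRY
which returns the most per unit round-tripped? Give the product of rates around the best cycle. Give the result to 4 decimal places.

1.0506

(1) 2.42 × 0.0499 × 8.7 = 1.05059
(2) 0.117 × 43.8 × 0.197 = 1.00955
Highest is cycle (1) at 1.0506 (>1, arbitrage).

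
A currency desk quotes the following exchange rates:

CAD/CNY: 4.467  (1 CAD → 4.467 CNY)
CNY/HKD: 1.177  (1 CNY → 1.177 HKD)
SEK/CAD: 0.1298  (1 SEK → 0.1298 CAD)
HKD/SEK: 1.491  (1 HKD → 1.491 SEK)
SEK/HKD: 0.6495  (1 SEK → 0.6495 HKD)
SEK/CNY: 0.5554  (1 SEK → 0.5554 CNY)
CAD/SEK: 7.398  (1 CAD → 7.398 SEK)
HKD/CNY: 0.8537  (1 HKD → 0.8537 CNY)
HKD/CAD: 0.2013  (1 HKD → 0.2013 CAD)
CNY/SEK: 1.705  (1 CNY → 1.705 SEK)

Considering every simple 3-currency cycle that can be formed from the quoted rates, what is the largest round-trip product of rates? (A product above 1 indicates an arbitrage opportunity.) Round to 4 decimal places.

1.0584

CNY→HKD→CAD→CNY: 1.177 × 0.2013 × 4.467 = 1.05837
SEK→CAD→CNY→SEK: 0.1298 × 4.467 × 1.705 = 0.98859
SEK→CNY→HKD→SEK: 0.5554 × 1.177 × 1.491 = 0.97468
SEK→HKD→CAD→SEK: 0.6495 × 0.2013 × 7.398 = 0.96725
SEK→HKD→CNY→SEK: 0.6495 × 0.8537 × 1.705 = 0.94539
Maximum is CNY→HKD→CAD→CNY at 1.0584; arbitrage exists.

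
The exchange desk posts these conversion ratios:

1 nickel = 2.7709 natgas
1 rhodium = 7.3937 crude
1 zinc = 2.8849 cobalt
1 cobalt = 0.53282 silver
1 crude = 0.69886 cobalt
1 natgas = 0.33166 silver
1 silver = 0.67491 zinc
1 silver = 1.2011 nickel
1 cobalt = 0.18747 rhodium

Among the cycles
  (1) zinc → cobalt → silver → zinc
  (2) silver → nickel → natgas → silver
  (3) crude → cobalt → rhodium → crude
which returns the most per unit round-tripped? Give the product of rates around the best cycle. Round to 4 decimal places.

1.1038

(1) 2.8849 × 0.53282 × 0.67491 = 1.03743
(2) 1.2011 × 2.7709 × 0.33166 = 1.10381
(3) 0.69886 × 0.18747 × 7.3937 = 0.96869
Highest is cycle (2) at 1.1038 (>1, arbitrage).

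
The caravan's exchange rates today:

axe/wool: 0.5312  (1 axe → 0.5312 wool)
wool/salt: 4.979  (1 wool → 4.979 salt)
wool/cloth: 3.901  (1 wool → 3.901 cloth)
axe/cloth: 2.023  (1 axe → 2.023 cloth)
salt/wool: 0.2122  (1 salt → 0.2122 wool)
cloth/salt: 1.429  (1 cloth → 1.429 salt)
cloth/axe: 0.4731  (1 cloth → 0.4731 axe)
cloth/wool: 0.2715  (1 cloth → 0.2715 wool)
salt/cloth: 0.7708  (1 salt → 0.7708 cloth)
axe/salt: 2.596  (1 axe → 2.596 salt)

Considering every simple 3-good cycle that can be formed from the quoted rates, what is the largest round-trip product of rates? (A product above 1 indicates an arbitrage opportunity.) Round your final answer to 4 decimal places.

salt→wool→cloth→salt: 0.2122 × 3.901 × 1.429 = 1.18292
salt→cloth→wool→salt: 0.7708 × 0.2715 × 4.979 = 1.04197
wool→cloth→axe→wool: 3.901 × 0.4731 × 0.5312 = 0.98036
salt→cloth→axe→salt: 0.7708 × 0.4731 × 2.596 = 0.94667
Maximum is salt→wool→cloth→salt at 1.1829; arbitrage exists.

1.1829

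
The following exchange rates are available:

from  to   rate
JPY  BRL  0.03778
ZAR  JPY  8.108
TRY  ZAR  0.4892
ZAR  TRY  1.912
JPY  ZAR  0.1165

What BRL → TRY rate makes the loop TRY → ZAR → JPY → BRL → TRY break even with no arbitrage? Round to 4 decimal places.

Known legs of the cycle: 0.4892 × 8.108 × 0.03778 = 0.149851861408
For no arbitrage the full-cycle product must be 1, so the missing rate is 1 / 0.149851861408 ≈ 6.673257.

6.6733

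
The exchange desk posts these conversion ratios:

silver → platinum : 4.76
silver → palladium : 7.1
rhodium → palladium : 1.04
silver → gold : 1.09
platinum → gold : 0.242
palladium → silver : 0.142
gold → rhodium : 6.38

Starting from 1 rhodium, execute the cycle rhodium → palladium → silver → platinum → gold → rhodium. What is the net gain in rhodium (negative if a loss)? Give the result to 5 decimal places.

1 rhodium × 1.04 = 1.04 palladium
1.04 palladium × 0.142 = 0.14768 silver
0.14768 silver × 4.76 = 0.7029568 platinum
0.7029568 platinum × 0.242 = 0.1701155456 gold
0.1701155456 gold × 6.38 = 1.085337180928 rhodium
Net change: 1.085337180928 − 1 = 0.085337180928 rhodium

0.08534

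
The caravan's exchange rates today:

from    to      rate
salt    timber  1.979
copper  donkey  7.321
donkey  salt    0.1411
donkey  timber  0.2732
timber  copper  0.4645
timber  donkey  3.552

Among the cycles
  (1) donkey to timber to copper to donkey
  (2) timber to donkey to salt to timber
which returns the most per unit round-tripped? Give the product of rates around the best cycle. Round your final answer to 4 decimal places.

(1) 0.2732 × 0.4645 × 7.321 = 0.92905
(2) 3.552 × 0.1411 × 1.979 = 0.99185
Highest is cycle (2) at 0.9918 (≤1, no arbitrage).

0.9918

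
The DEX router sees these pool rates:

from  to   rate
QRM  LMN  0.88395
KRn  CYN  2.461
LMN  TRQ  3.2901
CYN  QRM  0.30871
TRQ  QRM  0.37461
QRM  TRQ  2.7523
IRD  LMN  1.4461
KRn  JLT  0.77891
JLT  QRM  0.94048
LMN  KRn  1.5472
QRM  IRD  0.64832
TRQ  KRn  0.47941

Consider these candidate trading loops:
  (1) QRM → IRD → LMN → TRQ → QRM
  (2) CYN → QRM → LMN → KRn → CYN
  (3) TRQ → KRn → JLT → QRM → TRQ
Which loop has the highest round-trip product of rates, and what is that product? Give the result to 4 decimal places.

1.1555

(1) 0.64832 × 1.4461 × 3.2901 × 0.37461 = 1.15552
(2) 0.30871 × 0.88395 × 1.5472 × 2.461 = 1.03905
(3) 0.47941 × 0.77891 × 0.94048 × 2.7523 = 0.96658
Highest is cycle (1) at 1.1555 (>1, arbitrage).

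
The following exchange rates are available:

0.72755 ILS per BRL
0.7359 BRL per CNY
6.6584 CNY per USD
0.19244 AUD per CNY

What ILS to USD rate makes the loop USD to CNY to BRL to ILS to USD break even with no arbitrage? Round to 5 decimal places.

0.28051

Known legs of the cycle: 6.6584 × 0.7359 × 0.72755 = 3.564934293228
For no arbitrage the full-cycle product must be 1, so the missing rate is 1 / 3.564934293228 ≈ 0.2805101.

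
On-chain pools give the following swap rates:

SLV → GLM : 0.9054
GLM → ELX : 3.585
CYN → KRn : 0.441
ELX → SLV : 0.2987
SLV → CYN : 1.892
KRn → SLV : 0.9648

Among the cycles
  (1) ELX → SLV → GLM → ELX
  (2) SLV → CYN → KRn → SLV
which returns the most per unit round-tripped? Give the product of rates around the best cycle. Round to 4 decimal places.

0.9695

(1) 0.2987 × 0.9054 × 3.585 = 0.96954
(2) 1.892 × 0.441 × 0.9648 = 0.80500
Highest is cycle (1) at 0.9695 (≤1, no arbitrage).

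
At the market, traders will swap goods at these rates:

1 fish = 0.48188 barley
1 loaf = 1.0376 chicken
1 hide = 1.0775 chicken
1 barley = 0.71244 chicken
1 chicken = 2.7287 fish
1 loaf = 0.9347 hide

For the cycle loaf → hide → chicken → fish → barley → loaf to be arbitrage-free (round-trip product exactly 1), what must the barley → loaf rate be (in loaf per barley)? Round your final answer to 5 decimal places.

Known legs of the cycle: 0.9347 × 1.0775 × 2.7287 × 0.48188 = 1.324293398346373
For no arbitrage the full-cycle product must be 1, so the missing rate is 1 / 1.324293398346373 ≈ 0.7551197.

0.75512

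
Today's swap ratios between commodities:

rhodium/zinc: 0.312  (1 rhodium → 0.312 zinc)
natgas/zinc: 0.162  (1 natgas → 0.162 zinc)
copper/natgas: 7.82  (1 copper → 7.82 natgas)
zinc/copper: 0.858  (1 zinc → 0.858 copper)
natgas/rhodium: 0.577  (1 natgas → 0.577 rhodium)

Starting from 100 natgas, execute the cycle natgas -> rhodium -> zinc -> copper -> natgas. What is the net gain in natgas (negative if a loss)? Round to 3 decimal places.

20.788

100 natgas × 0.577 = 57.7 rhodium
57.7 rhodium × 0.312 = 18.0024 zinc
18.0024 zinc × 0.858 = 15.4460592 copper
15.4460592 copper × 7.82 = 120.788182944 natgas
Net change: 120.788182944 − 100 = 20.788182944 natgas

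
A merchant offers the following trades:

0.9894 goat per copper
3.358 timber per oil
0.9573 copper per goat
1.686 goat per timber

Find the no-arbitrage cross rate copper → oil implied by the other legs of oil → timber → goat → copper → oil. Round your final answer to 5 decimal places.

Known legs of the cycle: 3.358 × 1.686 × 0.9573 = 5.4198381924
For no arbitrage the full-cycle product must be 1, so the missing rate is 1 / 5.4198381924 ≈ 0.1845074.

0.18451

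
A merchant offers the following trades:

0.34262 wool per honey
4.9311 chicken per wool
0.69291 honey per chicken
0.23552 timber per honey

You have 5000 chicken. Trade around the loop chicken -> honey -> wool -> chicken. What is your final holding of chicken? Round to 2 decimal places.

5853.33

5000 chicken × 0.69291 = 3464.55 honey
3464.55 honey × 0.34262 = 1187.024121 wool
1187.024121 wool × 4.9311 = 5853.3346430631 chicken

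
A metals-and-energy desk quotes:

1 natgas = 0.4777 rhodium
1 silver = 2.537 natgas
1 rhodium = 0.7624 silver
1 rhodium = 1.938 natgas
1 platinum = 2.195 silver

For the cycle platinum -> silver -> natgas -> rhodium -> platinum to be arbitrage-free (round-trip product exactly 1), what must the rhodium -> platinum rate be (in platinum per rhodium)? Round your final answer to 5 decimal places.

0.37592

Known legs of the cycle: 2.195 × 2.537 × 0.4777 = 2.6601751555
For no arbitrage the full-cycle product must be 1, so the missing rate is 1 / 2.6601751555 ≈ 0.3759151.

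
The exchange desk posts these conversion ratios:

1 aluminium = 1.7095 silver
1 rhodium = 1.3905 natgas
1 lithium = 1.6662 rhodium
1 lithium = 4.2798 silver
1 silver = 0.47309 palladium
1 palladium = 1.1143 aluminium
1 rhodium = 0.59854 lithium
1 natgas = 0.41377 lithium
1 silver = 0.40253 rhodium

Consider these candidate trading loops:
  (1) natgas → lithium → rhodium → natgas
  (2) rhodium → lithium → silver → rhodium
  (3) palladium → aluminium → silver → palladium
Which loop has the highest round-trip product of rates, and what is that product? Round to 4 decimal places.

(1) 0.41377 × 1.6662 × 1.3905 = 0.95864
(2) 0.59854 × 4.2798 × 0.40253 = 1.03113
(3) 1.1143 × 1.7095 × 0.47309 = 0.90119
Highest is cycle (2) at 1.0311 (>1, arbitrage).

1.0311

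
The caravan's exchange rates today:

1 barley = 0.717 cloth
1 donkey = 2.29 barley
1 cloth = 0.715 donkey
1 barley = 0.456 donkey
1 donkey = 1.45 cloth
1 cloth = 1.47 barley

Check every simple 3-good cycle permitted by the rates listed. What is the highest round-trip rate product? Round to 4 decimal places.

1.1740

cloth→donkey→barley→cloth: 0.715 × 2.29 × 0.717 = 1.17398
cloth→barley→donkey→cloth: 1.47 × 0.456 × 1.45 = 0.97196
Maximum is cloth→donkey→barley→cloth at 1.1740; arbitrage exists.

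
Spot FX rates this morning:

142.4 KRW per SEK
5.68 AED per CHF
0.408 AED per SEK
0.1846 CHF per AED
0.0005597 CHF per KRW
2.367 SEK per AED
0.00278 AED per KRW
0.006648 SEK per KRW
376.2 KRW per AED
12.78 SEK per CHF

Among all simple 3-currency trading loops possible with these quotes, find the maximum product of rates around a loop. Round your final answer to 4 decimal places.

KRW→CHF→AED→KRW: 0.0005597 × 5.68 × 376.2 = 1.19598
KRW→SEK→AED→KRW: 0.006648 × 0.408 × 376.2 = 1.02040
KRW→CHF→SEK→KRW: 0.0005597 × 12.78 × 142.4 = 1.01858
CHF→SEK→AED→CHF: 12.78 × 0.408 × 0.1846 = 0.96255
KRW→AED→SEK→KRW: 0.00278 × 2.367 × 142.4 = 0.93703
Maximum is KRW→CHF→AED→KRW at 1.1960; arbitrage exists.

1.1960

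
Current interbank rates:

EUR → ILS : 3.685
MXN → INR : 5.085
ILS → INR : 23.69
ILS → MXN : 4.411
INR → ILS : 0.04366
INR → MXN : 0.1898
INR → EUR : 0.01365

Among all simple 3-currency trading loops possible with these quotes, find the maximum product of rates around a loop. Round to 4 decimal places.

1.1916

EUR→ILS→INR→EUR: 3.685 × 23.69 × 0.01365 = 1.19161
MXN→INR→ILS→MXN: 5.085 × 0.04366 × 4.411 = 0.97929
Maximum is EUR→ILS→INR→EUR at 1.1916; arbitrage exists.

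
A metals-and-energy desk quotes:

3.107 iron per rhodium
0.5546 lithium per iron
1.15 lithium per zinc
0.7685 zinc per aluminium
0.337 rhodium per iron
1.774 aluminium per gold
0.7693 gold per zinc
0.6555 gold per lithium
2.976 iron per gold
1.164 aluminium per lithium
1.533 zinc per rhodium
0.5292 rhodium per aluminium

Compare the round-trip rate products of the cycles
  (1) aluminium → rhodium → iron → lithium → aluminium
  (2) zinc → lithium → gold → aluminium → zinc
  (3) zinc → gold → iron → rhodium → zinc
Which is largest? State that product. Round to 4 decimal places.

(1) 0.5292 × 3.107 × 0.5546 × 1.164 = 1.06144
(2) 1.15 × 0.6555 × 1.774 × 0.7685 = 1.02770
(3) 0.7693 × 2.976 × 0.337 × 1.533 = 1.18277
Highest is cycle (3) at 1.1828 (>1, arbitrage).

1.1828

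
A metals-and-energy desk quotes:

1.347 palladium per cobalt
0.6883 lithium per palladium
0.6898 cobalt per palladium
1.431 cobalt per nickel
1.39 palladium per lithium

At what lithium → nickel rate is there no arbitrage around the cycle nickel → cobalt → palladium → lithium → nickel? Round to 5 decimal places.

0.75373

Known legs of the cycle: 1.431 × 1.347 × 0.6883 = 1.3267374831
For no arbitrage the full-cycle product must be 1, so the missing rate is 1 / 1.3267374831 ≈ 0.7537286.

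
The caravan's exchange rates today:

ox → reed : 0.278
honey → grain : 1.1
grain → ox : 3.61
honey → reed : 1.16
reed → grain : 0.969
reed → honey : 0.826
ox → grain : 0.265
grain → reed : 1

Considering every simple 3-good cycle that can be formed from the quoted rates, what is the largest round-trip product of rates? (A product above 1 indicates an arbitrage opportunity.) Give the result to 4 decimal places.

0.9725

ox→reed→grain→ox: 0.278 × 0.969 × 3.61 = 0.97247
reed→honey→grain→reed: 0.826 × 1.1 × 1 = 0.90860
Maximum is ox→reed→grain→ox at 0.9725; no arbitrage — every cycle loses value.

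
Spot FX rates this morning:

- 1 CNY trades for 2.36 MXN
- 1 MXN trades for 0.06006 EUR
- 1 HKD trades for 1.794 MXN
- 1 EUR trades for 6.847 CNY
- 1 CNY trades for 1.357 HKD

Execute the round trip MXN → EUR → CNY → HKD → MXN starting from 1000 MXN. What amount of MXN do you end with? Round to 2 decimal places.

1001.12

1000 MXN × 0.06006 = 60.06 EUR
60.06 EUR × 6.847 = 411.23082 CNY
411.23082 CNY × 1.357 = 558.04022274 HKD
558.04022274 HKD × 1.794 = 1001.12415959556 MXN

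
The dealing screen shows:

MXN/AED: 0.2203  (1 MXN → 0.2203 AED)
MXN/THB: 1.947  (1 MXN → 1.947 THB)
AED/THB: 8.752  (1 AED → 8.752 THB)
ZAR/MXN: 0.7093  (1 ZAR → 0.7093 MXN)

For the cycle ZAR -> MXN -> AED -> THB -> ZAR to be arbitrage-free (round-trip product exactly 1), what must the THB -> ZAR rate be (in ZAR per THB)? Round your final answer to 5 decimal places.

0.73122

Known legs of the cycle: 0.7093 × 0.2203 × 8.752 = 1.36757693008
For no arbitrage the full-cycle product must be 1, so the missing rate is 1 / 1.36757693008 ≈ 0.7312203.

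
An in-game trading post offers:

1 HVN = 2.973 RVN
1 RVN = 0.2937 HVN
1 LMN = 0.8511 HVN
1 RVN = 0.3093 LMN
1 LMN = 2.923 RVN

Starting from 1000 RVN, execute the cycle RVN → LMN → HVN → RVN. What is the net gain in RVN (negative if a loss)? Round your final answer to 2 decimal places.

-217.37

1000 RVN × 0.3093 = 309.3 LMN
309.3 LMN × 0.8511 = 263.24523 HVN
263.24523 HVN × 2.973 = 782.62806879 RVN
Net change: 782.62806879 − 1000 = -217.37193121 RVN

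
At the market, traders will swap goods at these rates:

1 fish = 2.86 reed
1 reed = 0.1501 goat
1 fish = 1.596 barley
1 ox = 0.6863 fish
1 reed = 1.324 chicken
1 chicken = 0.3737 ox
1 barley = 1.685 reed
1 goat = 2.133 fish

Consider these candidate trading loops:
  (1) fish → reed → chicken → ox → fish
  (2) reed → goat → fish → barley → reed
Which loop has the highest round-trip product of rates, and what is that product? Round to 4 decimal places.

0.9712

(1) 2.86 × 1.324 × 0.3737 × 0.6863 = 0.97116
(2) 0.1501 × 2.133 × 1.596 × 1.685 = 0.86100
Highest is cycle (1) at 0.9712 (≤1, no arbitrage).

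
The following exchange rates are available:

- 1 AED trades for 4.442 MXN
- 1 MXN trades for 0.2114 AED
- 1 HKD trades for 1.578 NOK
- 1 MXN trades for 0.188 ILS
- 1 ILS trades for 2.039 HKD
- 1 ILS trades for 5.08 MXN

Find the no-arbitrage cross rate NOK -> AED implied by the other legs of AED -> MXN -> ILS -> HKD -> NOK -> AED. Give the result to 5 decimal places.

0.37217

Known legs of the cycle: 4.442 × 0.188 × 2.039 × 1.578 = 2.686956454032
For no arbitrage the full-cycle product must be 1, so the missing rate is 1 / 2.686956454032 ≈ 0.3721683.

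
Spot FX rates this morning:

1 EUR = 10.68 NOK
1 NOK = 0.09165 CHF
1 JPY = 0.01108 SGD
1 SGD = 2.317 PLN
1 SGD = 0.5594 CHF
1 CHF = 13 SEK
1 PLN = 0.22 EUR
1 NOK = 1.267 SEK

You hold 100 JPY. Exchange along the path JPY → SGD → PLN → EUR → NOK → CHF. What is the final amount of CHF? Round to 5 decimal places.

100 JPY × 0.01108 = 1.108 SGD
1.108 SGD × 2.317 = 2.567236 PLN
2.567236 PLN × 0.22 = 0.56479192 EUR
0.56479192 EUR × 10.68 = 6.0319777056 NOK
6.0319777056 NOK × 0.09165 = 0.55283075671824 CHF

0.55283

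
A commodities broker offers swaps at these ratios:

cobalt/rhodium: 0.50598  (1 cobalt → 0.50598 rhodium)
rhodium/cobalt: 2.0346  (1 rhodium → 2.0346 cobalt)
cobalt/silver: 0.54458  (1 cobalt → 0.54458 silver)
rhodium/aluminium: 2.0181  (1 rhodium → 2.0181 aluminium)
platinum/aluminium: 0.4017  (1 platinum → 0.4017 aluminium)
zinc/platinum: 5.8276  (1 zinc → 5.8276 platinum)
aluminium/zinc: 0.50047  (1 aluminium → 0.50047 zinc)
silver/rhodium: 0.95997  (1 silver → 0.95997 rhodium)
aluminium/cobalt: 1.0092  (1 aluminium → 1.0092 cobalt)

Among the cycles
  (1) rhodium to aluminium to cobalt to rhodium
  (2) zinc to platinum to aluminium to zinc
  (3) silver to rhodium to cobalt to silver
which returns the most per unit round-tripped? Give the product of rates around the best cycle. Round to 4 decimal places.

1.1716

(1) 2.0181 × 1.0092 × 0.50598 = 1.03051
(2) 5.8276 × 0.4017 × 0.50047 = 1.17157
(3) 0.95997 × 2.0346 × 0.54458 = 1.06365
Highest is cycle (2) at 1.1716 (>1, arbitrage).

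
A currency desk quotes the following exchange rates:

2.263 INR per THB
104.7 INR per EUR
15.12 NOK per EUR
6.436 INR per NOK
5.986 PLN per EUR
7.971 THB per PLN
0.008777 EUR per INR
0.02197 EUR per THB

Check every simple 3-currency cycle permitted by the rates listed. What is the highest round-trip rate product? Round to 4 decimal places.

PLN→THB→EUR→PLN: 7.971 × 0.02197 × 5.986 = 1.04829
NOK→INR→EUR→NOK: 6.436 × 0.008777 × 15.12 = 0.85411
Maximum is PLN→THB→EUR→PLN at 1.0483; arbitrage exists.

1.0483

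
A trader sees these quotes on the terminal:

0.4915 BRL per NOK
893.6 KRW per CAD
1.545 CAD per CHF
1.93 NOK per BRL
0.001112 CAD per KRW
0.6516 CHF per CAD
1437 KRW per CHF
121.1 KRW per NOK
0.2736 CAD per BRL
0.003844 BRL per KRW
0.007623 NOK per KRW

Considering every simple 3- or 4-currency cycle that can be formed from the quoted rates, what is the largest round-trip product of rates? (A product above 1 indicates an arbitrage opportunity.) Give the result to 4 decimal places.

1.0412

CAD→CHF→KRW→CAD: 0.6516 × 1437 × 0.001112 = 1.04122
CAD→CHF→KRW→BRL→CAD: 0.6516 × 1437 × 0.003844 × 0.2736 = 0.98478
CAD→KRW→BRL→CAD: 893.6 × 0.003844 × 0.2736 = 0.93982
CAD→KRW→NOK→BRL→CAD: 893.6 × 0.007623 × 0.4915 × 0.2736 = 0.91603
BRL→NOK→KRW→BRL: 1.93 × 121.1 × 0.003844 = 0.89843
Maximum is CAD→CHF→KRW→CAD at 1.0412; arbitrage exists.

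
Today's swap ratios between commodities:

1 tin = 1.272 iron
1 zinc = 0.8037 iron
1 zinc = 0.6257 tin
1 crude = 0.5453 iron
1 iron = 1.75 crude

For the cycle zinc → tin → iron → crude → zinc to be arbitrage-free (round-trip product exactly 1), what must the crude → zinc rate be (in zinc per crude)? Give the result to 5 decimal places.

0.71797

Known legs of the cycle: 0.6257 × 1.272 × 1.75 = 1.3928082
For no arbitrage the full-cycle product must be 1, so the missing rate is 1 / 1.3928082 ≈ 0.7179739.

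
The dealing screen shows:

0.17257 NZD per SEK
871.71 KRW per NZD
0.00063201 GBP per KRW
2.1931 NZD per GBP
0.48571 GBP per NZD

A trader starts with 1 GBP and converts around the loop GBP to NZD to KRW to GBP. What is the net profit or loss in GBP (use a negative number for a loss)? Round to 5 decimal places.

0.20824

1 GBP × 2.1931 = 2.1931 NZD
2.1931 NZD × 871.71 = 1911.747201 KRW
1911.747201 KRW × 0.00063201 = 1.20824334850401 GBP
Net change: 1.20824334850401 − 1 = 0.20824334850401 GBP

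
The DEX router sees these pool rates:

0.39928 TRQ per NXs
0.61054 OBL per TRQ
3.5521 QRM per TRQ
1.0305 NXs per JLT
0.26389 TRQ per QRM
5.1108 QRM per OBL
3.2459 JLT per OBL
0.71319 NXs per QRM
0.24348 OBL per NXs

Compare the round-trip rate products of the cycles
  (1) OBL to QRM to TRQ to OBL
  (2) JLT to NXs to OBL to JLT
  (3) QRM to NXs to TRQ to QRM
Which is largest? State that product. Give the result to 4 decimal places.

(1) 5.1108 × 0.26389 × 0.61054 = 0.82343
(2) 1.0305 × 0.24348 × 3.2459 = 0.81442
(3) 0.71319 × 0.39928 × 3.5521 = 1.01150
Highest is cycle (3) at 1.0115 (>1, arbitrage).

1.0115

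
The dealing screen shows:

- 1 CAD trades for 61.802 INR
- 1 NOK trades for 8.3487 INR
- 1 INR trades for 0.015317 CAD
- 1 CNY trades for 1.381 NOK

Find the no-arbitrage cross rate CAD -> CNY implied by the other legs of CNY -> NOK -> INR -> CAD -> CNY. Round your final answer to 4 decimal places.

Known legs of the cycle: 1.381 × 8.3487 × 0.015317 = 0.1765981893399
For no arbitrage the full-cycle product must be 1, so the missing rate is 1 / 0.1765981893399 ≈ 5.662572.

5.6626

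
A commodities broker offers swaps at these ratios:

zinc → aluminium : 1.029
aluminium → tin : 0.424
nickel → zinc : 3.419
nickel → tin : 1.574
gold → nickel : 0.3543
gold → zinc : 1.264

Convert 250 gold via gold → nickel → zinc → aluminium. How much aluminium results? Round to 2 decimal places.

250 gold × 0.3543 = 88.575 nickel
88.575 nickel × 3.419 = 302.837925 zinc
302.837925 zinc × 1.029 = 311.620224825 aluminium

311.62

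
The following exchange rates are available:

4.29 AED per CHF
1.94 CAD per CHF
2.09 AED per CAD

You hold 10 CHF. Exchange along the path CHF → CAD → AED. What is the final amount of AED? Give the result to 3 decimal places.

10 CHF × 1.94 = 19.4 CAD
19.4 CAD × 2.09 = 40.546 AED

40.546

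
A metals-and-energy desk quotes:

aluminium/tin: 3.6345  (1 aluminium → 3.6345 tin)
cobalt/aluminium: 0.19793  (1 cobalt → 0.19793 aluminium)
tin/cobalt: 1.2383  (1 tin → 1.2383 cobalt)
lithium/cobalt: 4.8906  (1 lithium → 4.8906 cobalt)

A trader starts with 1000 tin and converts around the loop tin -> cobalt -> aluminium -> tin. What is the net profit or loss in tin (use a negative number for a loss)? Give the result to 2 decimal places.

-109.20

1000 tin × 1.2383 = 1238.3 cobalt
1238.3 cobalt × 0.19793 = 245.096719 aluminium
245.096719 aluminium × 3.6345 = 890.8040252055 tin
Net change: 890.8040252055 − 1000 = -109.1959747945 tin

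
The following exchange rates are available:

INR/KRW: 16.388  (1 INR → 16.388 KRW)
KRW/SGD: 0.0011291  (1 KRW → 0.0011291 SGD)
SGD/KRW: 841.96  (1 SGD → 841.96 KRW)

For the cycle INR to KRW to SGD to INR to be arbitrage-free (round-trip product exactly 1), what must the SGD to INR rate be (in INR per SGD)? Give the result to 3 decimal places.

54.043

Known legs of the cycle: 16.388 × 0.0011291 = 0.0185036908
For no arbitrage the full-cycle product must be 1, so the missing rate is 1 / 0.0185036908 ≈ 54.04327.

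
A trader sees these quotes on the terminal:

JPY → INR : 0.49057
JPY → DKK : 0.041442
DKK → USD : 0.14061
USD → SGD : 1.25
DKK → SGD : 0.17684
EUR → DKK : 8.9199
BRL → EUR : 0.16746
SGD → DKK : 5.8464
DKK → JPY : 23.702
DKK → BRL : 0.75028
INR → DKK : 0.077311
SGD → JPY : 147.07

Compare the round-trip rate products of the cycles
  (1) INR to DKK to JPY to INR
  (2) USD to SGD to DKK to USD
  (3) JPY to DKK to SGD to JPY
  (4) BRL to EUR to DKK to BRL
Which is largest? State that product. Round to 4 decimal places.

1.1207

(1) 0.077311 × 23.702 × 0.49057 = 0.89893
(2) 1.25 × 5.8464 × 0.14061 = 1.02758
(3) 0.041442 × 0.17684 × 147.07 = 1.07782
(4) 0.16746 × 8.9199 × 0.75028 = 1.12071
Highest is cycle (4) at 1.1207 (>1, arbitrage).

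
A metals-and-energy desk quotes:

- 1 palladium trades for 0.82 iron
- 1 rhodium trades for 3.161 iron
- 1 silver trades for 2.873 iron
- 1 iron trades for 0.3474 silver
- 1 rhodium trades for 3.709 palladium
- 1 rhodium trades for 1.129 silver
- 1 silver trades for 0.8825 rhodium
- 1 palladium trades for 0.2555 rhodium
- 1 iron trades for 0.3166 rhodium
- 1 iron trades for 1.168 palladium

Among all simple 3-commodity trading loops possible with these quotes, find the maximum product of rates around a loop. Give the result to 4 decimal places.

silver→iron→rhodium→silver: 2.873 × 0.3166 × 1.129 = 1.02693
silver→rhodium→iron→silver: 0.8825 × 3.161 × 0.3474 = 0.96910
palladium→iron→rhodium→palladium: 0.82 × 0.3166 × 3.709 = 0.96290
palladium→rhodium→iron→palladium: 0.2555 × 3.161 × 1.168 = 0.94332
Maximum is silver→iron→rhodium→silver at 1.0269; arbitrage exists.

1.0269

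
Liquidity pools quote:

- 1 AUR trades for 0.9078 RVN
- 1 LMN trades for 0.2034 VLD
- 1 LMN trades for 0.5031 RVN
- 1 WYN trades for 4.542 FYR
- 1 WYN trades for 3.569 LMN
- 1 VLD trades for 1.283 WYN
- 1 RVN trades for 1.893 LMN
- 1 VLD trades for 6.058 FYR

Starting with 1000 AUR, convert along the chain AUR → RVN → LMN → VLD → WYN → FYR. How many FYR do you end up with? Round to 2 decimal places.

2036.88

1000 AUR × 0.9078 = 907.8 RVN
907.8 RVN × 1.893 = 1718.4654 LMN
1718.4654 LMN × 0.2034 = 349.53586236 VLD
349.53586236 VLD × 1.283 = 448.45451140788 WYN
448.45451140788 WYN × 4.542 = 2036.88039081459096 FYR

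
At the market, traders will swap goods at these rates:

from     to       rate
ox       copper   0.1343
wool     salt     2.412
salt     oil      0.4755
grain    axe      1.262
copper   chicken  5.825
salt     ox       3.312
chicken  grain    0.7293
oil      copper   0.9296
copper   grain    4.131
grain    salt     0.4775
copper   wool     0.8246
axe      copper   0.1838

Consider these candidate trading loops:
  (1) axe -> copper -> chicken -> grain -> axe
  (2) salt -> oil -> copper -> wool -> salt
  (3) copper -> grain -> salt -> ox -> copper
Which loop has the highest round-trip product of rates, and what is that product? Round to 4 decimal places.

0.9854

(1) 0.1838 × 5.825 × 0.7293 × 1.262 = 0.98539
(2) 0.4755 × 0.9296 × 0.8246 × 2.412 = 0.87916
(3) 4.131 × 0.4775 × 3.312 × 0.1343 = 0.87739
Highest is cycle (1) at 0.9854 (≤1, no arbitrage).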